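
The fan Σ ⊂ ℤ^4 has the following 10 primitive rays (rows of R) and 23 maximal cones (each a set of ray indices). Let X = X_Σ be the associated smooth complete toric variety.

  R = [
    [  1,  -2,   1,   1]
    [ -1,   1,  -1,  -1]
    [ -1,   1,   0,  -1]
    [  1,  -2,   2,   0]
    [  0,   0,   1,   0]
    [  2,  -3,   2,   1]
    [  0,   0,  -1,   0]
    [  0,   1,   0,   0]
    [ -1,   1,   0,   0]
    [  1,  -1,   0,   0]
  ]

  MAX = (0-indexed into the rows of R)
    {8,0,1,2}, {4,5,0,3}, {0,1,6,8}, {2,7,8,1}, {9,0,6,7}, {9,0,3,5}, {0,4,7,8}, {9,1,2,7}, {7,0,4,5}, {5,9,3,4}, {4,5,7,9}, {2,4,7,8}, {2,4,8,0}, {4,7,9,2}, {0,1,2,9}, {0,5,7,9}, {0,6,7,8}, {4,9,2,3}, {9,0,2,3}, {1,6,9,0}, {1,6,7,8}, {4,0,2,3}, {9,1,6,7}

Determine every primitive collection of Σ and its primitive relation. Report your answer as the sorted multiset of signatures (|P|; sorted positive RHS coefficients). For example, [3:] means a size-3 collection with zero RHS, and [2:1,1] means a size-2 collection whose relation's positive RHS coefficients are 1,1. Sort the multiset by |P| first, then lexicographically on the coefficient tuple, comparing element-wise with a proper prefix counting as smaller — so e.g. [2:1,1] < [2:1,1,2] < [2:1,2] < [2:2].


15 minimal non-faces of Δ(Σ) (on 10 rays):

  • {4,6}:  v_{4} + v_{6} = 0 ; sig = [2:]
  • {8,9}:  v_{8} + v_{9} = 0 ; sig = [2:]
  • {1,4}:  v_{1} + v_{4} = v_{2} ; sig = [2:1]
  • {2,5}:  v_{2} + v_{5} = v_{3} ; sig = [2:1]
  • {2,6}:  v_{2} + v_{6} = v_{1} ; sig = [2:1]
  • {5,6}:  v_{5} + v_{6} = v_{0} + v_{9} ; sig = [2:1,1]
  • {5,8}:  v_{5} + v_{8} = v_{0} + v_{4} ; sig = [2:1,1]
  • {1,5}:  v_{1} + v_{5} = v_{0} + v_{2} + v_{9} ; sig = [2:1,1,1]
  • {3,6}:  v_{3} + v_{6} = v_{0} + v_{2} + v_{9} ; sig = [2:1,1,1]
  • {3,8}:  v_{3} + v_{8} = v_{0} + v_{2} + v_{4} ; sig = [2:1,1,1]
  • {1,3}:  v_{1} + v_{3} = v_{0} + 2·v_{2} + v_{9} ; sig = [2:1,1,2]
  • {3,7}:  v_{3} + v_{7} = 2·v_{4} + v_{9} ; sig = [2:1,2]
  • {0,1,7}:  v_{0} + v_{1} + v_{7} = 0 ; sig = [3:]
  • {0,2,7}:  v_{0} + v_{2} + v_{7} = v_{4} ; sig = [3:1]
  • {0,4,9}:  v_{0} + v_{4} + v_{9} = v_{5} ; sig = [3:1]

Signatures (|P|; sorted positive RHS coefficients), sorted:
    |P|=2: 12 collections, coeffs (), (), (1), (1), (1), (1,1), (1,1), (1,1,1), (1,1,1), (1,1,1), (1,1,2), (1,2)
    |P|=3: 3 collections, coeffs (), (1), (1)


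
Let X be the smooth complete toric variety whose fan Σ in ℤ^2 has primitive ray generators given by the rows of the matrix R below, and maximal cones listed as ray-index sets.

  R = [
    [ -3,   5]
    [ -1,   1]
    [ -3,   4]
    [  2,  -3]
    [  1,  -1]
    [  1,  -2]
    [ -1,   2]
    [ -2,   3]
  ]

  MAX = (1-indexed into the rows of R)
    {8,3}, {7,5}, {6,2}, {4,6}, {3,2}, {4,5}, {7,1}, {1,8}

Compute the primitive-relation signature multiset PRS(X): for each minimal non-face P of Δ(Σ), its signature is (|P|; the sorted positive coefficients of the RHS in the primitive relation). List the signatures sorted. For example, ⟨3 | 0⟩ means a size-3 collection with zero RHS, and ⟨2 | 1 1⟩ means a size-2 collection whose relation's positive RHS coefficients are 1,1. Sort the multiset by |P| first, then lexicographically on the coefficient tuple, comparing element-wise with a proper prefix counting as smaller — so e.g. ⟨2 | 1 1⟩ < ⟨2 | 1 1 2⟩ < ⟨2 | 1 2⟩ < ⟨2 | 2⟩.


20 minimal non-faces of Δ(Σ) (on 8 rays):

  {2,5}:  v_{2} + v_{5} = 0 ; sig = ⟨2 | 0⟩
  {4,8}:  v_{4} + v_{8} = 0 ; sig = ⟨2 | 0⟩
  {6,7}:  v_{6} + v_{7} = 0 ; sig = ⟨2 | 0⟩
  {1,4}:  v_{1} + v_{4} = v_{7} ; sig = ⟨2 | 1⟩
  {1,6}:  v_{1} + v_{6} = v_{8} ; sig = ⟨2 | 1⟩
  {2,4}:  v_{2} + v_{4} = v_{6} ; sig = ⟨2 | 1⟩
  {2,7}:  v_{2} + v_{7} = v_{8} ; sig = ⟨2 | 1⟩
  {2,8}:  v_{2} + v_{8} = v_{3} ; sig = ⟨2 | 1⟩
  {3,4}:  v_{3} + v_{4} = v_{2} ; sig = ⟨2 | 1⟩
  {3,5}:  v_{3} + v_{5} = v_{8} ; sig = ⟨2 | 1⟩
  {4,7}:  v_{4} + v_{7} = v_{5} ; sig = ⟨2 | 1⟩
  {5,6}:  v_{5} + v_{6} = v_{4} ; sig = ⟨2 | 1⟩
  {5,8}:  v_{5} + v_{8} = v_{7} ; sig = ⟨2 | 1⟩
  {6,8}:  v_{6} + v_{8} = v_{2} ; sig = ⟨2 | 1⟩
  {7,8}:  v_{7} + v_{8} = v_{1} ; sig = ⟨2 | 1⟩
  {1,2}:  v_{1} + v_{2} = 2·v_{8} ; sig = ⟨2 | 2⟩
  {1,5}:  v_{1} + v_{5} = 2·v_{7} ; sig = ⟨2 | 2⟩
  {3,6}:  v_{3} + v_{6} = 2·v_{2} ; sig = ⟨2 | 2⟩
  {3,7}:  v_{3} + v_{7} = 2·v_{8} ; sig = ⟨2 | 2⟩
  {1,3}:  v_{1} + v_{3} = 3·v_{8} ; sig = ⟨2 | 3⟩

Hence PRS(X_Σ) =
    |P|=2: 20 collections, coeffs (), (), (), (1), (1), (1), (1), (1), (1), (1), (1), (1), (1), (1), (1), (2), (2), (2), (2), (3)


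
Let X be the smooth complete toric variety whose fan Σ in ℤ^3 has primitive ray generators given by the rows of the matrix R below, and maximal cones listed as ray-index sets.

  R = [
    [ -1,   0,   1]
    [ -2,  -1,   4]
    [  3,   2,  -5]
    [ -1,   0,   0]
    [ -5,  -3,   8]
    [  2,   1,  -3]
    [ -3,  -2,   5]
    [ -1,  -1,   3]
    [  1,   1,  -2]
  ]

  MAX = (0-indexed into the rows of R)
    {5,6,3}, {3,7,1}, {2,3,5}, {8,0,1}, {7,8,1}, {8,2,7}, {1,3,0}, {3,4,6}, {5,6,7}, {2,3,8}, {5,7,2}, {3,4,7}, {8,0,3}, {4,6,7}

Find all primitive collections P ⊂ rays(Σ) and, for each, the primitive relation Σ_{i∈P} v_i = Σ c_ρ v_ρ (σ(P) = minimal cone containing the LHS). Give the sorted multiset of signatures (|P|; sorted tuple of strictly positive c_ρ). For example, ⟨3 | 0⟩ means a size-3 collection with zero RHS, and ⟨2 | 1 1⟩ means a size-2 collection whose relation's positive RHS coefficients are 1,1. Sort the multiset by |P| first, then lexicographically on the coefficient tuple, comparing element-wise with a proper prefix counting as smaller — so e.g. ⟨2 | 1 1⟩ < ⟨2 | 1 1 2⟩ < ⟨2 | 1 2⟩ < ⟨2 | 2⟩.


The 20 primitive collections of Σ (r=9, n=3):

  • {2,6}:  v_{2} + v_{6} = 0  ⟹  sig = ⟨2 | 0⟩
  • {0,5}:  v_{0} + v_{5} = v_{8}  ⟹  sig = ⟨2 | 1⟩
  • {0,7}:  v_{0} + v_{7} = v_{1}  ⟹  sig = ⟨2 | 1⟩
  • {4,5}:  v_{4} + v_{5} = v_{6}  ⟹  sig = ⟨2 | 1⟩
  • {5,8}:  v_{5} + v_{8} = v_{2}  ⟹  sig = ⟨2 | 1⟩
  • {1,5}:  v_{1} + v_{5} = v_{7} + v_{8}  ⟹  sig = ⟨2 | 1 1⟩
  • {2,4}:  v_{2} + v_{4} = v_{3} + v_{7}  ⟹  sig = ⟨2 | 1 1⟩
  • {6,8}:  v_{6} + v_{8} = v_{3} + v_{7}  ⟹  sig = ⟨2 | 1 1⟩
  • {1,2}:  v_{1} + v_{2} = v_{7} + 2·v_{8}  ⟹  sig = ⟨2 | 1 2⟩
  • {0,2}:  v_{0} + v_{2} = 2·v_{8}  ⟹  sig = ⟨2 | 2⟩
  • {0,6}:  v_{0} + v_{6} = 2·v_{3} + 2·v_{7}  ⟹  sig = ⟨2 | 2 2⟩
  • {4,8}:  v_{4} + v_{8} = 2·v_{3} + 2·v_{7}  ⟹  sig = ⟨2 | 2 2⟩
  • {1,6}:  v_{1} + v_{6} = 2·v_{3} + 3·v_{7}  ⟹  sig = ⟨2 | 2 3⟩
  • {0,4}:  v_{0} + v_{4} = 3·v_{3} + 3·v_{7}  ⟹  sig = ⟨2 | 3 3⟩
  • {1,4}:  v_{1} + v_{4} = 3·v_{3} + 4·v_{7}  ⟹  sig = ⟨2 | 3 4⟩
  • {3,5,7}:  v_{3} + v_{5} + v_{7} = 0  ⟹  sig = ⟨3 | 0⟩
  • {2,3,7}:  v_{2} + v_{3} + v_{7} = v_{8}  ⟹  sig = ⟨3 | 1⟩
  • {3,6,7}:  v_{3} + v_{6} + v_{7} = v_{4}  ⟹  sig = ⟨3 | 1⟩
  • {3,7,8}:  v_{3} + v_{7} + v_{8} = v_{0}  ⟹  sig = ⟨3 | 1⟩
  • {1,3,8}:  v_{1} + v_{3} + v_{8} = 2·v_{0}  ⟹  sig = ⟨3 | 2⟩

Signatures (|P|; sorted positive RHS coefficients), sorted:
    ⟨2 | 0⟩
    ⟨2 | 1⟩
    ⟨2 | 1⟩
    ⟨2 | 1⟩
    ⟨2 | 1⟩
    ⟨2 | 1 1⟩
    ⟨2 | 1 1⟩
    ⟨2 | 1 1⟩
    ⟨2 | 1 2⟩
    ⟨2 | 2⟩
    ⟨2 | 2 2⟩
    ⟨2 | 2 2⟩
    ⟨2 | 2 3⟩
    ⟨2 | 3 3⟩
    ⟨2 | 3 4⟩
    ⟨3 | 0⟩
    ⟨3 | 1⟩
    ⟨3 | 1⟩
    ⟨3 | 1⟩
    ⟨3 | 2⟩


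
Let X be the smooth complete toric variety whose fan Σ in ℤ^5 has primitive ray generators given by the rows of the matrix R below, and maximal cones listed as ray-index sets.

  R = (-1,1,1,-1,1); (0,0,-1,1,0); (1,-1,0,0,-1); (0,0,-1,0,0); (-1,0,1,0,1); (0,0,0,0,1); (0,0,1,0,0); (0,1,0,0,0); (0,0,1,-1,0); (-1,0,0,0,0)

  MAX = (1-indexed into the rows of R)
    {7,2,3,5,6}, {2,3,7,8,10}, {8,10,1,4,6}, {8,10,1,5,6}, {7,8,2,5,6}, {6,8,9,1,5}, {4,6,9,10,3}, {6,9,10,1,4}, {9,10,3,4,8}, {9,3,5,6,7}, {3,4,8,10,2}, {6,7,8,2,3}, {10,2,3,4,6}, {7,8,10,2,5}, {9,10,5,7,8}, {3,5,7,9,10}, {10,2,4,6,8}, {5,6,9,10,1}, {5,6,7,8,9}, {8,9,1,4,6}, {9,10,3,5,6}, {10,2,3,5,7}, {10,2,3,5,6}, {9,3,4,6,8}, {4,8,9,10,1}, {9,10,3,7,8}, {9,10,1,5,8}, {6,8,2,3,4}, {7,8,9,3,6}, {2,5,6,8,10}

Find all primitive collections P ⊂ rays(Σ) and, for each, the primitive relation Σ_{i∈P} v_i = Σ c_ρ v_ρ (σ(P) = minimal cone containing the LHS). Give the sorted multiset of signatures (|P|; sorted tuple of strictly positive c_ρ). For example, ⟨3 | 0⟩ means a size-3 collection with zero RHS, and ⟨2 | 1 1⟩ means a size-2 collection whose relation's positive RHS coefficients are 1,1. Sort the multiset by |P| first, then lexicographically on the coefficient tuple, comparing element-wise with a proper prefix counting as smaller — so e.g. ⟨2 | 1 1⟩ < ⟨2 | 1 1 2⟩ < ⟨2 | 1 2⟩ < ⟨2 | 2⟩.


Σ has 10 primitive collections:

  P={2,9}:  v_{2} + v_{9} = 0  so sig = ⟨2 | 0⟩
  P={4,7}:  v_{4} + v_{7} = 0  so sig = ⟨2 | 0⟩
  P={1,3}:  v_{1} + v_{3} = v_{9}  so sig = ⟨2 | 1⟩
  P={4,5}:  v_{4} + v_{5} = v_{6} + v_{10}  so sig = ⟨2 | 1 1⟩
  P={1,2}:  v_{1} + v_{2} = v_{6} + v_{8} + v_{10}  so sig = ⟨2 | 1 1 1⟩
  P={1,7}:  v_{1} + v_{7} = v_{5} + v_{8} + v_{9}  so sig = ⟨2 | 1 1 1⟩
  P={3,5,8}:  v_{3} + v_{5} + v_{8} = v_{7}  so sig = ⟨3 | 1⟩
  P={6,7,10}:  v_{6} + v_{7} + v_{10} = v_{5}  so sig = ⟨3 | 1⟩
  P={3,6,8,10}:  v_{3} + v_{6} + v_{8} + v_{10} = 0  so sig = ⟨4 | 0⟩
  P={6,8,9,10}:  v_{6} + v_{8} + v_{9} + v_{10} = v_{1}  so sig = ⟨4 | 1⟩

Signatures (|P|; sorted positive RHS coefficients), sorted:
{ ⟨2 | 0⟩ ×2,  ⟨2 | 1⟩,  ⟨2 | 1 1⟩,  ⟨2 | 1 1 1⟩ ×2,  ⟨3 | 1⟩ ×2,  ⟨4 | 0⟩,  ⟨4 | 1⟩ }


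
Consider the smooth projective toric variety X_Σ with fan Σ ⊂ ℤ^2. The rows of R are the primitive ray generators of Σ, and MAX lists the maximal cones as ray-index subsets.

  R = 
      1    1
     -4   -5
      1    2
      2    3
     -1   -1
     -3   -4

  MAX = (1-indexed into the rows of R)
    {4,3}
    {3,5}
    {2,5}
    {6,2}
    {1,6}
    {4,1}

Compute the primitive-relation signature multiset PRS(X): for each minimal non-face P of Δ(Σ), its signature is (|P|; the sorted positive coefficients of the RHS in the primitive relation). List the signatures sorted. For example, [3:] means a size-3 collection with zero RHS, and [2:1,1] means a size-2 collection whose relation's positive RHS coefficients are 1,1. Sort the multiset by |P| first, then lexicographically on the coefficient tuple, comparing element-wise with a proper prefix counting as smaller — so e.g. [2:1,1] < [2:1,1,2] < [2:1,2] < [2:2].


Minimal non-faces — 9 found among 6 rays, 6 max cones:

  {1,5}:  v_{1} + v_{5} = 0  →  sig = [2:]
  {1,2}:  v_{1} + v_{2} = v_{6}  →  sig = [2:1]
  {1,3}:  v_{1} + v_{3} = v_{4}  →  sig = [2:1]
  {4,5}:  v_{4} + v_{5} = v_{3}  →  sig = [2:1]
  {4,6}:  v_{4} + v_{6} = v_{5}  →  sig = [2:1]
  {5,6}:  v_{5} + v_{6} = v_{2}  →  sig = [2:1]
  {2,4}:  v_{2} + v_{4} = 2·v_{5}  →  sig = [2:2]
  {3,6}:  v_{3} + v_{6} = 2·v_{5}  →  sig = [2:2]
  {2,3}:  v_{2} + v_{3} = 3·v_{5}  →  sig = [2:3]

Signatures (|P|; sorted positive RHS coefficients), sorted:
    |P|=2: 9 collections, coeffs (), (1), (1), (1), (1), (1), (2), (2), (3)


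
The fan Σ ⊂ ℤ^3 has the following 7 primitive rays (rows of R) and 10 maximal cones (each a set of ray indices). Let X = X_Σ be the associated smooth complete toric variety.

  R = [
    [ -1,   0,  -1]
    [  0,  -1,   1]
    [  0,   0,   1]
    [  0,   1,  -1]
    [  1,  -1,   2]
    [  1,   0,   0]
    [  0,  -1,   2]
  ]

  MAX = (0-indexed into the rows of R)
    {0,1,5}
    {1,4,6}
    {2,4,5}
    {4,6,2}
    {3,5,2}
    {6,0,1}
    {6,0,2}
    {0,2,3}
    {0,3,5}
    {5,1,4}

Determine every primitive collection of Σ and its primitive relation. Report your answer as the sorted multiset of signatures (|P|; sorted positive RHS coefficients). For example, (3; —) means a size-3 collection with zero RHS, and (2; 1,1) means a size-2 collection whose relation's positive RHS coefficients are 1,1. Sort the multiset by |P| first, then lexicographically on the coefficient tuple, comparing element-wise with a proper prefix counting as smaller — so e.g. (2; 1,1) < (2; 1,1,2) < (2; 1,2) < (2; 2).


|primitive collections| = 7. Relations:

  P = {1,3}:  v_{1} + v_{3} = 0  ⇒ sig = (2; —)
  P = {0,4}:  v_{0} + v_{4} = v_{1}  ⇒ sig = (2; 1)
  P = {1,2}:  v_{1} + v_{2} = v_{6}  ⇒ sig = (2; 1)
  P = {3,6}:  v_{3} + v_{6} = v_{2}  ⇒ sig = (2; 1)
  P = {5,6}:  v_{5} + v_{6} = v_{4}  ⇒ sig = (2; 1)
  P = {3,4}:  v_{3} + v_{4} = v_{2} + v_{5}  ⇒ sig = (2; 1,1)
  P = {0,2,5}:  v_{0} + v_{2} + v_{5} = 0  ⇒ sig = (3; —)

Hence PRS(X_Σ) =
[(2; —), (2; 1), (2; 1), (2; 1), (2; 1), (2; 1,1), (3; —)]


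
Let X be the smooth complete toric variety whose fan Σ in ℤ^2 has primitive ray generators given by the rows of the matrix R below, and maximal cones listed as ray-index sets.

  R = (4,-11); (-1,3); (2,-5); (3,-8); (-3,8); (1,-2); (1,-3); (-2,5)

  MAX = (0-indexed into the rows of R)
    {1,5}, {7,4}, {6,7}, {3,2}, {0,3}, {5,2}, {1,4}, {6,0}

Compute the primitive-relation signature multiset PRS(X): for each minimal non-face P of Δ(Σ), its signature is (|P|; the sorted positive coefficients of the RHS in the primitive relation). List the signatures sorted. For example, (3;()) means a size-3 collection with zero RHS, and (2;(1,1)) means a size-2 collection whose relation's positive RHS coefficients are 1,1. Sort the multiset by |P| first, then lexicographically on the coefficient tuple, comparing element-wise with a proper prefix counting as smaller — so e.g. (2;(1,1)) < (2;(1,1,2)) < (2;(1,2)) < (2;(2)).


Minimal non-faces — 20 found among 8 rays, 8 max cones:

  • {1,6}:  v_{1} + v_{6} = 0  ⟹  sig = (2;())
  • {2,7}:  v_{2} + v_{7} = 0  ⟹  sig = (2;())
  • {3,4}:  v_{3} + v_{4} = 0  ⟹  sig = (2;())
  • {0,1}:  v_{0} + v_{1} = v_{3}  ⟹  sig = (2;(1))
  • {0,4}:  v_{0} + v_{4} = v_{6}  ⟹  sig = (2;(1))
  • {1,2}:  v_{1} + v_{2} = v_{5}  ⟹  sig = (2;(1))
  • {1,3}:  v_{1} + v_{3} = v_{2}  ⟹  sig = (2;(1))
  • {1,7}:  v_{1} + v_{7} = v_{4}  ⟹  sig = (2;(1))
  • {2,4}:  v_{2} + v_{4} = v_{1}  ⟹  sig = (2;(1))
  • {2,6}:  v_{2} + v_{6} = v_{3}  ⟹  sig = (2;(1))
  • {3,6}:  v_{3} + v_{6} = v_{0}  ⟹  sig = (2;(1))
  • {3,7}:  v_{3} + v_{7} = v_{6}  ⟹  sig = (2;(1))
  • {4,6}:  v_{4} + v_{6} = v_{7}  ⟹  sig = (2;(1))
  • {5,6}:  v_{5} + v_{6} = v_{2}  ⟹  sig = (2;(1))
  • {5,7}:  v_{5} + v_{7} = v_{1}  ⟹  sig = (2;(1))
  • {0,5}:  v_{0} + v_{5} = v_{2} + v_{3}  ⟹  sig = (2;(1,1))
  • {0,2}:  v_{0} + v_{2} = 2·v_{3}  ⟹  sig = (2;(2))
  • {0,7}:  v_{0} + v_{7} = 2·v_{6}  ⟹  sig = (2;(2))
  • {3,5}:  v_{3} + v_{5} = 2·v_{2}  ⟹  sig = (2;(2))
  • {4,5}:  v_{4} + v_{5} = 2·v_{1}  ⟹  sig = (2;(2))

Signatures (|P|; sorted positive RHS coefficients), sorted:
[(2;()), (2;()), (2;()), (2;(1)), (2;(1)), (2;(1)), (2;(1)), (2;(1)), (2;(1)), (2;(1)), (2;(1)), (2;(1)), (2;(1)), (2;(1)), (2;(1)), (2;(1,1)), (2;(2)), (2;(2)), (2;(2)), (2;(2))]


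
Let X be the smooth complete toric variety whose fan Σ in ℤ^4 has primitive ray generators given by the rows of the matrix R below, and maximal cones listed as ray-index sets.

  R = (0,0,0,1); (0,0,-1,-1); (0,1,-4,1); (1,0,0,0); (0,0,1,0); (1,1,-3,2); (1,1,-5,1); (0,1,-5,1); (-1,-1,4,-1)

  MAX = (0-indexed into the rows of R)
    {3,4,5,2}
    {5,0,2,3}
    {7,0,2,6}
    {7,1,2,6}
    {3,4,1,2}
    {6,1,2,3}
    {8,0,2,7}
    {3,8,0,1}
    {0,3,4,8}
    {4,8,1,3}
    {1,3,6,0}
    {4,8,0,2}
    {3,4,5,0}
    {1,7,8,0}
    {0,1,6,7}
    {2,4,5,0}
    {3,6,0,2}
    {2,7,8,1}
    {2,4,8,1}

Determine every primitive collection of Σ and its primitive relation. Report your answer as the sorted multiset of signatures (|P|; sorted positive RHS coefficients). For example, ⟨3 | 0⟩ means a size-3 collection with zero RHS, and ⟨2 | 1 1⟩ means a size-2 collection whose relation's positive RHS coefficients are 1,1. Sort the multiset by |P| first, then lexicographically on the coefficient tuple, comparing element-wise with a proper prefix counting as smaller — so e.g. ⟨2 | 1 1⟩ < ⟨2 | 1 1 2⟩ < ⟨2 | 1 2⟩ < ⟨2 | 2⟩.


12 minimal non-faces of Δ(Σ) (on 9 rays):

  P={3,7}:  v_{3} + v_{7} = v_{6} ; sig = ⟨2 | 1⟩
  P={4,7}:  v_{4} + v_{7} = v_{2} ; sig = ⟨2 | 1⟩
  P={1,5}:  v_{1} + v_{5} = v_{2} + v_{3} ; sig = ⟨2 | 1 1⟩
  P={4,6}:  v_{4} + v_{6} = v_{2} + v_{3} ; sig = ⟨2 | 1 1⟩
  P={5,8}:  v_{5} + v_{8} = v_{0} + v_{4} ; sig = ⟨2 | 1 1⟩
  P={6,8}:  v_{6} + v_{8} = v_{0} + v_{1} ; sig = ⟨2 | 1 1⟩
  P={5,7}:  v_{5} + v_{7} = v_{0} + 2·v_{2} + v_{3} ; sig = ⟨2 | 1 1 2⟩
  P={5,6}:  v_{5} + v_{6} = v_{0} + 2·v_{2} + 2·v_{3} ; sig = ⟨2 | 1 2 2⟩
  P={0,1,4}:  v_{0} + v_{1} + v_{4} = 0 ; sig = ⟨3 | 0⟩
  P={2,3,8}:  v_{2} + v_{3} + v_{8} = 0 ; sig = ⟨3 | 0⟩
  P={0,1,2}:  v_{0} + v_{1} + v_{2} = v_{7} ; sig = ⟨3 | 1⟩
  P={0,2,3,4}:  v_{0} + v_{2} + v_{3} + v_{4} = v_{5} ; sig = ⟨4 | 1⟩

Hence PRS(X_Σ) =
    ⟨2 | 1⟩
    ⟨2 | 1⟩
    ⟨2 | 1 1⟩
    ⟨2 | 1 1⟩
    ⟨2 | 1 1⟩
    ⟨2 | 1 1⟩
    ⟨2 | 1 1 2⟩
    ⟨2 | 1 2 2⟩
    ⟨3 | 0⟩
    ⟨3 | 0⟩
    ⟨3 | 1⟩
    ⟨4 | 1⟩


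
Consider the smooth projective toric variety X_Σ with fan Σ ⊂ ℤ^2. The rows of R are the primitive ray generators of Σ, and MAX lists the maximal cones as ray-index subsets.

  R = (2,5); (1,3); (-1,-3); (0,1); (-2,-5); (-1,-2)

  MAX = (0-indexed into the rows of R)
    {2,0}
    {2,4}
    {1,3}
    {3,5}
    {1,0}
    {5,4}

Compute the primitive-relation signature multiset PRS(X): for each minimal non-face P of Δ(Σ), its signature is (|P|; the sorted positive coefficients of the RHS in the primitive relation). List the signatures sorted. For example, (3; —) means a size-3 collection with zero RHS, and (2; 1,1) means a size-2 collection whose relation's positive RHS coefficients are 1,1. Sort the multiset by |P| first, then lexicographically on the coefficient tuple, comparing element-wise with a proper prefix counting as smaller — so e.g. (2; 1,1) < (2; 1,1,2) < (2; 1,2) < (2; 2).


9 minimal non-faces of Δ(Σ) (on 6 rays):

  {0,4}:  v_{0} + v_{4} = 0  so sig = (2; —)
  {1,2}:  v_{1} + v_{2} = 0  so sig = (2; —)
  {0,5}:  v_{0} + v_{5} = v_{1}  so sig = (2; 1)
  {1,4}:  v_{1} + v_{4} = v_{5}  so sig = (2; 1)
  {1,5}:  v_{1} + v_{5} = v_{3}  so sig = (2; 1)
  {2,3}:  v_{2} + v_{3} = v_{5}  so sig = (2; 1)
  {2,5}:  v_{2} + v_{5} = v_{4}  so sig = (2; 1)
  {0,3}:  v_{0} + v_{3} = 2·v_{1}  so sig = (2; 2)
  {3,4}:  v_{3} + v_{4} = 2·v_{5}  so sig = (2; 2)

Hence PRS(X_Σ) =
[(2; —), (2; —), (2; 1), (2; 1), (2; 1), (2; 1), (2; 1), (2; 2), (2; 2)]


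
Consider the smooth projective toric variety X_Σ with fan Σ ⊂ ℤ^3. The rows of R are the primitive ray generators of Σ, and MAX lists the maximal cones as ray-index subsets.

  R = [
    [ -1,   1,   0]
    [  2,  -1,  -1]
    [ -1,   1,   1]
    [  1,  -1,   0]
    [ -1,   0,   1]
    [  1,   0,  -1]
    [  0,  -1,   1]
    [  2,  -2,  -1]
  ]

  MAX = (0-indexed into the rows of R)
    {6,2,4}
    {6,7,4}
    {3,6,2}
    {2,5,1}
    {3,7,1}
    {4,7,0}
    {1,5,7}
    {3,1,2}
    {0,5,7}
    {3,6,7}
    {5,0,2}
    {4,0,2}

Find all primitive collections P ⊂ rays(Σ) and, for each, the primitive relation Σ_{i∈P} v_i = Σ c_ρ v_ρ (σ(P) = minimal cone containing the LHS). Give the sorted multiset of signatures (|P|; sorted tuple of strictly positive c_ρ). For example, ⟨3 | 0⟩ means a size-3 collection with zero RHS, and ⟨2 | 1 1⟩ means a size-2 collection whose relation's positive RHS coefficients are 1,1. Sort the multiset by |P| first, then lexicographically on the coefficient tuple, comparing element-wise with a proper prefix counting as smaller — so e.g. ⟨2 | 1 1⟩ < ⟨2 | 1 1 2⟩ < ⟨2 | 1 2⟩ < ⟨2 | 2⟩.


The 10 primitive collections of Σ (r=8, n=3):

  • {0,3}:  v_{0} + v_{3} = 0  →  sig = ⟨2 | 0⟩
  • {4,5}:  v_{4} + v_{5} = 0  →  sig = ⟨2 | 0⟩
  • {0,1}:  v_{0} + v_{1} = v_{5}  →  sig = ⟨2 | 1⟩
  • {0,6}:  v_{0} + v_{6} = v_{4}  →  sig = ⟨2 | 1⟩
  • {1,4}:  v_{1} + v_{4} = v_{3}  →  sig = ⟨2 | 1⟩
  • {2,7}:  v_{2} + v_{7} = v_{3}  →  sig = ⟨2 | 1⟩
  • {3,4}:  v_{3} + v_{4} = v_{6}  →  sig = ⟨2 | 1⟩
  • {3,5}:  v_{3} + v_{5} = v_{1}  →  sig = ⟨2 | 1⟩
  • {5,6}:  v_{5} + v_{6} = v_{3}  →  sig = ⟨2 | 1⟩
  • {1,6}:  v_{1} + v_{6} = 2·v_{3}  →  sig = ⟨2 | 2⟩

Signatures (|P|; sorted positive RHS coefficients), sorted:
    |P|=2: 10 collections, coeffs (), (), (1), (1), (1), (1), (1), (1), (1), (2)


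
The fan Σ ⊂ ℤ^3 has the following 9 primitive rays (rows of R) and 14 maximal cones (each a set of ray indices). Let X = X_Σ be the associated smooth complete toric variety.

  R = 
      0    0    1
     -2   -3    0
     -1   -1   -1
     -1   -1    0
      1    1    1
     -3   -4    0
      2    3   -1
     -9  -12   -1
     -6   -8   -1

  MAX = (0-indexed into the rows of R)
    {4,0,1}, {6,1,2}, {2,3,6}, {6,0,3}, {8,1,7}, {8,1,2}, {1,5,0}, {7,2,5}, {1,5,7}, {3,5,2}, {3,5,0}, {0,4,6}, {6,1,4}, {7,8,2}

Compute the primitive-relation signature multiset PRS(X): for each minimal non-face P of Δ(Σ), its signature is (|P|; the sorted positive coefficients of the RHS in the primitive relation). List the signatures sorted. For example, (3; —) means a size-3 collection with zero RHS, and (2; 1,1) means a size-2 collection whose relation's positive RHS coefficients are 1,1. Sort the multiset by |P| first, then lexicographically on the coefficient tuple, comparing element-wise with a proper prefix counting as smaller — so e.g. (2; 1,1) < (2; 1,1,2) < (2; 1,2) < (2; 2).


18 minimal non-faces of Δ(Σ) (on 9 rays):

  P = {2,4}:  v_{2} + v_{4} = 0 — sig = (2; —)
  P = {0,2}:  v_{0} + v_{2} = v_{3} — sig = (2; 1)
  P = {1,3}:  v_{1} + v_{3} = v_{5} — sig = (2; 1)
  P = {3,4}:  v_{3} + v_{4} = v_{0} — sig = (2; 1)
  P = {5,6}:  v_{5} + v_{6} = v_{2} — sig = (2; 1)
  P = {5,8}:  v_{5} + v_{8} = v_{7} — sig = (2; 1)
  P = {4,5}:  v_{4} + v_{5} = v_{0} + v_{1} — sig = (2; 1,1)
  P = {4,8}:  v_{4} + v_{8} = v_{1} + v_{5} — sig = (2; 1,1)
  P = {6,7}:  v_{6} + v_{7} = v_{2} + v_{8} — sig = (2; 1,1)
  P = {3,8}:  v_{3} + v_{8} = v_{2} + 2·v_{5} — sig = (2; 1,2)
  P = {4,7}:  v_{4} + v_{7} = v_{1} + 2·v_{5} — sig = (2; 1,2)
  P = {6,8}:  v_{6} + v_{8} = v_{1} + 2·v_{2} — sig = (2; 1,2)
  P = {3,7}:  v_{3} + v_{7} = v_{2} + 3·v_{5} — sig = (2; 1,3)
  P = {0,8}:  v_{0} + v_{8} = 2·v_{5} — sig = (2; 2)
  P = {0,7}:  v_{0} + v_{7} = 3·v_{5} — sig = (2; 3)
  P = {0,1,6}:  v_{0} + v_{1} + v_{6} = 0 — sig = (3; —)
  P = {1,2,5}:  v_{1} + v_{2} + v_{5} = v_{8} — sig = (3; 1)
  P = {1,2,7}:  v_{1} + v_{2} + v_{7} = 2·v_{8} — sig = (3; 2)

Sorted signature multiset PRS(X):
{ (2; —),  (2; 1) ×5,  (2; 1,1) ×3,  (2; 1,2) ×3,  (2; 1,3),  (2; 2),  (2; 3),  (3; —),  (3; 1),  (3; 2) }


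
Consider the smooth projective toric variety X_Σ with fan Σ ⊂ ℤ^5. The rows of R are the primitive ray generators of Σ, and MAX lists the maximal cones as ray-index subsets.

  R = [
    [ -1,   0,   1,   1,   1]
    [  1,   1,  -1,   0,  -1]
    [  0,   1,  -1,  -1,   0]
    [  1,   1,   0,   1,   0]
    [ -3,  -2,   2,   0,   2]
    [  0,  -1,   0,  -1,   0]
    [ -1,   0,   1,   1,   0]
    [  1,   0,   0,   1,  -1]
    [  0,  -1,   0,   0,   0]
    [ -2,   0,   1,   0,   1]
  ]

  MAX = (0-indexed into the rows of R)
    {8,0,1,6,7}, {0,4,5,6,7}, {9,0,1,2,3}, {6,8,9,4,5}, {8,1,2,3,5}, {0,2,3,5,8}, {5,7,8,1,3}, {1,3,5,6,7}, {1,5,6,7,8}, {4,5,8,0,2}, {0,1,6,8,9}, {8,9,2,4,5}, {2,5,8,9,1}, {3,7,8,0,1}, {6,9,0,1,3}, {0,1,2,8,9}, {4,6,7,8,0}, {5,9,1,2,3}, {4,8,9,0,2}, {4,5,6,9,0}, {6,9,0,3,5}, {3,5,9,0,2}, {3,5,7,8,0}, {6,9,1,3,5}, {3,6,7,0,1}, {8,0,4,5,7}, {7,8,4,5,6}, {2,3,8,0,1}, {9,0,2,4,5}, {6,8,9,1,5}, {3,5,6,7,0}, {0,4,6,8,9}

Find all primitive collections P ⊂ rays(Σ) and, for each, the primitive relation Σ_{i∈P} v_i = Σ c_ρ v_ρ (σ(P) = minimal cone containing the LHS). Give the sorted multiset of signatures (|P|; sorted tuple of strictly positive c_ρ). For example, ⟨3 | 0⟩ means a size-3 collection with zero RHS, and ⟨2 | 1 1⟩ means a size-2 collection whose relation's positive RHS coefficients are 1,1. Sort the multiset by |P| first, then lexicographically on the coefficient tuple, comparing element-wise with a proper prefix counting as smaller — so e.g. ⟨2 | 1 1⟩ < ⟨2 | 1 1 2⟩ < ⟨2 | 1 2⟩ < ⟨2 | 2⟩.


10 minimal non-faces of Δ(Σ) (on 10 rays):

  • {2,7}:  v_{2} + v_{7} = v_{1}  ⟹  sig = ⟨2 | 1⟩
  • {7,9}:  v_{7} + v_{9} = v_{6}  ⟹  sig = ⟨2 | 1⟩
  • {1,4}:  v_{1} + v_{4} = v_{8} + v_{9}  ⟹  sig = ⟨2 | 1 1⟩
  • {2,6}:  v_{2} + v_{6} = v_{1} + v_{9}  ⟹  sig = ⟨2 | 1 1⟩
  • {3,4}:  v_{3} + v_{4} = 2·v_{0} + v_{5}  ⟹  sig = ⟨2 | 1 2⟩
  • {0,1,5}:  v_{0} + v_{1} + v_{5} = 0  ⟹  sig = ⟨3 | 0⟩
  • {3,8,9}:  v_{3} + v_{8} + v_{9} = v_{0}  ⟹  sig = ⟨3 | 1⟩
  • {3,6,8}:  v_{3} + v_{6} + v_{8} = v_{0} + v_{7}  ⟹  sig = ⟨3 | 1 1⟩
  • {0,5,8,9}:  v_{0} + v_{5} + v_{8} + v_{9} = v_{4}  ⟹  sig = ⟨4 | 1⟩
  • {0,5,6,8}:  v_{0} + v_{5} + v_{6} + v_{8} = v_{4} + v_{7}  ⟹  sig = ⟨4 | 1 1⟩

Sorted signature multiset PRS(X):
[⟨2 | 1⟩, ⟨2 | 1⟩, ⟨2 | 1 1⟩, ⟨2 | 1 1⟩, ⟨2 | 1 2⟩, ⟨3 | 0⟩, ⟨3 | 1⟩, ⟨3 | 1 1⟩, ⟨4 | 1⟩, ⟨4 | 1 1⟩]


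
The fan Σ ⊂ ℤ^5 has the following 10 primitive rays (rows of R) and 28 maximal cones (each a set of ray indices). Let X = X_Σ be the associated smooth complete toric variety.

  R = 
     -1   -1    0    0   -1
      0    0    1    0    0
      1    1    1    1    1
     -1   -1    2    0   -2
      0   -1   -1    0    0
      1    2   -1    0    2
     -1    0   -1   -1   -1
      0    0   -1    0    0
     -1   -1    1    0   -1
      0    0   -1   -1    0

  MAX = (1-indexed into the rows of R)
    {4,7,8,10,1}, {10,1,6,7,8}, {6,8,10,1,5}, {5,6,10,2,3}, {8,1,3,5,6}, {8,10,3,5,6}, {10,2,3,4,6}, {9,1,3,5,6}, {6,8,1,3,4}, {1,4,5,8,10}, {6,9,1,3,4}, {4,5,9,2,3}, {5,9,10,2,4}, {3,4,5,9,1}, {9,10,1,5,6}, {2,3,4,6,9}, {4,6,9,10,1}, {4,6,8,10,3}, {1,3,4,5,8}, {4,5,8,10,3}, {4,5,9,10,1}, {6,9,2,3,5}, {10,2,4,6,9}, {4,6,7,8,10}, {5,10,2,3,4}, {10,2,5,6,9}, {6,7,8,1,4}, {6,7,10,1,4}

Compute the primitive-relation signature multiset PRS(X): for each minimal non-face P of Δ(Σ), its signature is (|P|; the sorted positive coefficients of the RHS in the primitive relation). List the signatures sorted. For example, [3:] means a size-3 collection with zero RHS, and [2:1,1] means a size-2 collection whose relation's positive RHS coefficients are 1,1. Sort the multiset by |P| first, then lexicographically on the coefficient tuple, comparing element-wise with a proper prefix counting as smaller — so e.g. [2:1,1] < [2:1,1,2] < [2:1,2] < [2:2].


Minimal non-faces — 11 found among 10 rays, 28 max cones:

  {2,8}:  v_{2} + v_{8} = 0 ; sig = [2:]
  {1,2}:  v_{1} + v_{2} = v_{9} ; sig = [2:1]
  {8,9}:  v_{8} + v_{9} = v_{1} ; sig = [2:1]
  {3,7}:  v_{3} + v_{7} = v_{4} + v_{6} + v_{8} ; sig = [2:1,1,1]
  {5,7}:  v_{5} + v_{7} = v_{1} + v_{8} + v_{10} ; sig = [2:1,1,1]
  {2,7}:  v_{2} + v_{7} = v_{1} + v_{4} + v_{6} + v_{10} ; sig = [2:1,1,1,1]
  {7,9}:  v_{7} + v_{9} = 2·v_{1} + v_{4} + v_{6} + v_{10} ; sig = [2:1,1,1,2]
  {1,3,10}:  v_{1} + v_{3} + v_{10} = 0 ; sig = [3:]
  {4,5,6}:  v_{4} + v_{5} + v_{6} = 0 ; sig = [3:]
  {3,9,10}:  v_{3} + v_{9} + v_{10} = v_{2} ; sig = [3:1]
  {1,4,6,8,10}:  v_{1} + v_{4} + v_{6} + v_{8} + v_{10} = v_{7} ; sig = [5:1]

Hence PRS(X_Σ) =
    [2:]
    [2:1]
    [2:1]
    [2:1,1,1]
    [2:1,1,1]
    [2:1,1,1,1]
    [2:1,1,1,2]
    [3:]
    [3:]
    [3:1]
    [5:1]


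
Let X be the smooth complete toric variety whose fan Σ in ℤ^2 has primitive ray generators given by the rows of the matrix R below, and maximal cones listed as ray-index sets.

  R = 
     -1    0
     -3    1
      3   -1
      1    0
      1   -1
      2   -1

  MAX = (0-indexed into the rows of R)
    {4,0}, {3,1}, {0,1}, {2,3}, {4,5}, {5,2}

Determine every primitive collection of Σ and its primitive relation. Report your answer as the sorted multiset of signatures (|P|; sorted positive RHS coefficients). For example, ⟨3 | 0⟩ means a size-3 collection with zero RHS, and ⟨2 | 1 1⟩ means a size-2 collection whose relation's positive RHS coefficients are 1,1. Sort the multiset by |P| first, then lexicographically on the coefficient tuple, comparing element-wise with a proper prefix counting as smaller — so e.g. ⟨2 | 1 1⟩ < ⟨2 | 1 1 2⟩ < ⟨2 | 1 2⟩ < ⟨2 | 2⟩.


Σ has 9 primitive collections:

  P = {0,3}:  v_{0} + v_{3} = 0  ⟹  sig = ⟨2 | 0⟩
  P = {1,2}:  v_{1} + v_{2} = 0  ⟹  sig = ⟨2 | 0⟩
  P = {0,2}:  v_{0} + v_{2} = v_{5}  ⟹  sig = ⟨2 | 1⟩
  P = {0,5}:  v_{0} + v_{5} = v_{4}  ⟹  sig = ⟨2 | 1⟩
  P = {1,5}:  v_{1} + v_{5} = v_{0}  ⟹  sig = ⟨2 | 1⟩
  P = {3,4}:  v_{3} + v_{4} = v_{5}  ⟹  sig = ⟨2 | 1⟩
  P = {3,5}:  v_{3} + v_{5} = v_{2}  ⟹  sig = ⟨2 | 1⟩
  P = {1,4}:  v_{1} + v_{4} = 2·v_{0}  ⟹  sig = ⟨2 | 2⟩
  P = {2,4}:  v_{2} + v_{4} = 2·v_{5}  ⟹  sig = ⟨2 | 2⟩

so the primitive-relation signature multiset is
    ⟨2 | 0⟩
    ⟨2 | 0⟩
    ⟨2 | 1⟩
    ⟨2 | 1⟩
    ⟨2 | 1⟩
    ⟨2 | 1⟩
    ⟨2 | 1⟩
    ⟨2 | 2⟩
    ⟨2 | 2⟩


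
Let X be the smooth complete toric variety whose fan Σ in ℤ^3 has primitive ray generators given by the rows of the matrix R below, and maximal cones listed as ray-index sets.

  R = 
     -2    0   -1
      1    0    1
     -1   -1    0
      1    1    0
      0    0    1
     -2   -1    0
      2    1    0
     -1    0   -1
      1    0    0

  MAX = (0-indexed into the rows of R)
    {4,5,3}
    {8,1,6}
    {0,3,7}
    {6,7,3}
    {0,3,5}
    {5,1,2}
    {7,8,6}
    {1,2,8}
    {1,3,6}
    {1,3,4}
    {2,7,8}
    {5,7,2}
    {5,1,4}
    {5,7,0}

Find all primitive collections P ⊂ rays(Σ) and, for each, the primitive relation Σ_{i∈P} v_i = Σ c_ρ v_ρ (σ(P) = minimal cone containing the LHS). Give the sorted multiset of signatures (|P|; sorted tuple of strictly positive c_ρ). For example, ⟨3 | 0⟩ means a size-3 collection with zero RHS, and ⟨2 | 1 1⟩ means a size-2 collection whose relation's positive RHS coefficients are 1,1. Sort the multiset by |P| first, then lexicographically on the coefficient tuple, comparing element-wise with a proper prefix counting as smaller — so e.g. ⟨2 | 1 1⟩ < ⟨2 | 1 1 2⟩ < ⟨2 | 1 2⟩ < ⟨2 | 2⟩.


Minimal non-faces — 17 found among 9 rays, 14 max cones:

  {1,7}:  v_{1} + v_{7} = 0  →  sig = ⟨2 | 0⟩
  {2,3}:  v_{2} + v_{3} = 0  →  sig = ⟨2 | 0⟩
  {5,6}:  v_{5} + v_{6} = 0  →  sig = ⟨2 | 0⟩
  {0,8}:  v_{0} + v_{8} = v_{7}  →  sig = ⟨2 | 1⟩
  {2,6}:  v_{2} + v_{6} = v_{8}  →  sig = ⟨2 | 1⟩
  {3,8}:  v_{3} + v_{8} = v_{6}  →  sig = ⟨2 | 1⟩
  {4,8}:  v_{4} + v_{8} = v_{1}  →  sig = ⟨2 | 1⟩
  {5,8}:  v_{5} + v_{8} = v_{2}  →  sig = ⟨2 | 1⟩
  {0,1}:  v_{0} + v_{1} = v_{3} + v_{5}  →  sig = ⟨2 | 1 1⟩
  {0,2}:  v_{0} + v_{2} = v_{5} + v_{7}  →  sig = ⟨2 | 1 1⟩
  {0,6}:  v_{0} + v_{6} = v_{3} + v_{7}  →  sig = ⟨2 | 1 1⟩
  {2,4}:  v_{2} + v_{4} = v_{1} + v_{5}  →  sig = ⟨2 | 1 1⟩
  {4,6}:  v_{4} + v_{6} = v_{1} + v_{3}  →  sig = ⟨2 | 1 1⟩
  {4,7}:  v_{4} + v_{7} = v_{3} + v_{5}  →  sig = ⟨2 | 1 1⟩
  {0,4}:  v_{0} + v_{4} = 2·v_{3} + 2·v_{5}  →  sig = ⟨2 | 2 2⟩
  {1,3,5}:  v_{1} + v_{3} + v_{5} = v_{4}  →  sig = ⟨3 | 1⟩
  {3,5,7}:  v_{3} + v_{5} + v_{7} = v_{0}  →  sig = ⟨3 | 1⟩

Sorted signature multiset PRS(X):
[⟨2 | 0⟩, ⟨2 | 0⟩, ⟨2 | 0⟩, ⟨2 | 1⟩, ⟨2 | 1⟩, ⟨2 | 1⟩, ⟨2 | 1⟩, ⟨2 | 1⟩, ⟨2 | 1 1⟩, ⟨2 | 1 1⟩, ⟨2 | 1 1⟩, ⟨2 | 1 1⟩, ⟨2 | 1 1⟩, ⟨2 | 1 1⟩, ⟨2 | 2 2⟩, ⟨3 | 1⟩, ⟨3 | 1⟩]


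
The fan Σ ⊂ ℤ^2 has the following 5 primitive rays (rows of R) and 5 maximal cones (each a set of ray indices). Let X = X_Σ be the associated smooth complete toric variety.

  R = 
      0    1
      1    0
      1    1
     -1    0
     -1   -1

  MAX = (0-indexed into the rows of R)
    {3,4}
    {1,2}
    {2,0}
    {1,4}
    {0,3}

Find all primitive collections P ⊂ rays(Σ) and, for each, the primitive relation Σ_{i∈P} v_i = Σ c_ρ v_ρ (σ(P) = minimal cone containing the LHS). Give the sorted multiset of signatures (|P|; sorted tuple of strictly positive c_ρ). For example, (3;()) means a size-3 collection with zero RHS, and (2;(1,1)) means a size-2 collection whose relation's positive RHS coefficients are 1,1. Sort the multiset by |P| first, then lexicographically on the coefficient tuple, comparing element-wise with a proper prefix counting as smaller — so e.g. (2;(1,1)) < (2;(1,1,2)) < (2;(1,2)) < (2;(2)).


|primitive collections| = 5. Relations:

  P = {1,3}:  v_{1} + v_{3} = 0 — sig = (2;())
  P = {2,4}:  v_{2} + v_{4} = 0 — sig = (2;())
  P = {0,1}:  v_{0} + v_{1} = v_{2} — sig = (2;(1))
  P = {0,4}:  v_{0} + v_{4} = v_{3} — sig = (2;(1))
  P = {2,3}:  v_{2} + v_{3} = v_{0} — sig = (2;(1))

Hence PRS(X_Σ) =
{ (2;()) ×2,  (2;(1)) ×3 }


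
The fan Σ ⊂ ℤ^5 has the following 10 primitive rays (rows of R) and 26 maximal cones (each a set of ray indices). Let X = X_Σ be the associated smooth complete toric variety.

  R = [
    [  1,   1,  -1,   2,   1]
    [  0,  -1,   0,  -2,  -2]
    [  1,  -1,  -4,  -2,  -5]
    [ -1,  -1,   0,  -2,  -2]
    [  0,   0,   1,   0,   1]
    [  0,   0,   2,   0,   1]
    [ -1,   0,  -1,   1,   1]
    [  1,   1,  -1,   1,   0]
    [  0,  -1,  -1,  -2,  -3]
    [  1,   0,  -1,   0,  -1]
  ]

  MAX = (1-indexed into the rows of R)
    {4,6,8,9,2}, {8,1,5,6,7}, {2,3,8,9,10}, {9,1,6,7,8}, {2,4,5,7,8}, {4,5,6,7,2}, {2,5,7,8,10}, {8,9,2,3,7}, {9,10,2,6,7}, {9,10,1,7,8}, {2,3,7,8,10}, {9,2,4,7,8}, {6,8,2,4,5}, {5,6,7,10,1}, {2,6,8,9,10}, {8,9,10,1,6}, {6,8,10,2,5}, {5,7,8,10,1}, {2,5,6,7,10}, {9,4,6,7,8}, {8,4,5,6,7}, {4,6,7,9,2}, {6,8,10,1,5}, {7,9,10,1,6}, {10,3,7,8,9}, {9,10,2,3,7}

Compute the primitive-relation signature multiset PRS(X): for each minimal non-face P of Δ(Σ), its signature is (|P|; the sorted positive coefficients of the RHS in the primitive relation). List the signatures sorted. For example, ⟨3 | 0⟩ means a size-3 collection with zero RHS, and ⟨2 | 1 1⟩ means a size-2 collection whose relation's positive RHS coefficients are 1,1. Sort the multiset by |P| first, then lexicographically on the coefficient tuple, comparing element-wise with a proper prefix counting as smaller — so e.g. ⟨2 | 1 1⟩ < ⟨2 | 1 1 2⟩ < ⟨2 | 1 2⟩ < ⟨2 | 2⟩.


|primitive collections| = 11. Relations:

  {1,2}:  v_{1} + v_{2} = v_{10}  →  sig = ⟨2 | 1⟩
  {4,10}:  v_{4} + v_{10} = v_{9}  →  sig = ⟨2 | 1⟩
  {5,9}:  v_{5} + v_{9} = v_{2}  →  sig = ⟨2 | 1⟩
  {3,6}:  v_{3} + v_{6} = v_{9} + v_{10}  →  sig = ⟨2 | 1 1⟩
  {1,4}:  v_{1} + v_{4} = v_{6} + v_{7} + v_{8} + v_{9}  →  sig = ⟨2 | 1 1 1 1⟩
  {1,3}:  v_{1} + v_{3} = v_{7} + v_{8} + v_{9} + 2·v_{10}  →  sig = ⟨2 | 1 1 1 2⟩
  {3,4}:  v_{3} + v_{4} = v_{2} + v_{7} + v_{8} + 2·v_{9}  →  sig = ⟨2 | 1 1 1 2⟩
  {3,5}:  v_{3} + v_{5} = 2·v_{2} + v_{7} + v_{8} + v_{10}  →  sig = ⟨2 | 1 1 1 2⟩
  {2,6,7,8}:  v_{2} + v_{6} + v_{7} + v_{8} = 0  →  sig = ⟨4 | 0⟩
  {6,7,8,10}:  v_{6} + v_{7} + v_{8} + v_{10} = v_{1}  →  sig = ⟨4 | 1⟩
  {2,7,8,9,10}:  v_{2} + v_{7} + v_{8} + v_{9} + v_{10} = v_{3}  →  sig = ⟨5 | 1⟩

Signatures (|P|; sorted positive RHS coefficients), sorted:
    ⟨2 | 1⟩
    ⟨2 | 1⟩
    ⟨2 | 1⟩
    ⟨2 | 1 1⟩
    ⟨2 | 1 1 1 1⟩
    ⟨2 | 1 1 1 2⟩
    ⟨2 | 1 1 1 2⟩
    ⟨2 | 1 1 1 2⟩
    ⟨4 | 0⟩
    ⟨4 | 1⟩
    ⟨5 | 1⟩


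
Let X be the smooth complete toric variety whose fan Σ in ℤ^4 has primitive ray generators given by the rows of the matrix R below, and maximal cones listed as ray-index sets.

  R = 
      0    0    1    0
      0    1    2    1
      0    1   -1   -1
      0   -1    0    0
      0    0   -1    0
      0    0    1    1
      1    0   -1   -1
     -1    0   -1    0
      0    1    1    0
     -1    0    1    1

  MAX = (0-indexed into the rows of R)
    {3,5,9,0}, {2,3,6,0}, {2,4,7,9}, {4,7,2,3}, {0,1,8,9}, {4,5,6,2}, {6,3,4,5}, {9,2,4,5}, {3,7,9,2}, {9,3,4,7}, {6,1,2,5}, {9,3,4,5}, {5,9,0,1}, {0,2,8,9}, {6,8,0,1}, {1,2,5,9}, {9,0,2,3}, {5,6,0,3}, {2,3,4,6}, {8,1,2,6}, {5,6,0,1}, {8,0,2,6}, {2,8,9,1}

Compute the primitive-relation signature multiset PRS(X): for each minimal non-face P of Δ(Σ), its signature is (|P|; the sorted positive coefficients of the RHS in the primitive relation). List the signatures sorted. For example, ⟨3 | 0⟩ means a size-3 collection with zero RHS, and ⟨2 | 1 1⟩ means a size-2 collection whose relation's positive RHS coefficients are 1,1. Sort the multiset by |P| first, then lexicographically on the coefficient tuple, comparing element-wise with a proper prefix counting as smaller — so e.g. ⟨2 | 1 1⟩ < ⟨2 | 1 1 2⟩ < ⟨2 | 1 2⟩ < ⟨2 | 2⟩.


16 minimal non-faces of Δ(Σ) (on 10 rays):

  P={0,4}:  v_{0} + v_{4} = 0 — sig = ⟨2 | 0⟩
  P={6,9}:  v_{6} + v_{9} = 0 — sig = ⟨2 | 0⟩
  P={3,8}:  v_{3} + v_{8} = v_{0} — sig = ⟨2 | 1⟩
  P={5,8}:  v_{5} + v_{8} = v_{1} — sig = ⟨2 | 1⟩
  P={1,3}:  v_{1} + v_{3} = v_{0} + v_{5} — sig = ⟨2 | 1 1⟩
  P={4,8}:  v_{4} + v_{8} = v_{2} + v_{5} — sig = ⟨2 | 1 1⟩
  P={5,7}:  v_{5} + v_{7} = v_{4} + v_{9} — sig = ⟨2 | 1 1⟩
  P={7,8}:  v_{7} + v_{8} = v_{2} + v_{9} — sig = ⟨2 | 1 1⟩
  P={0,7}:  v_{0} + v_{7} = v_{2} + v_{3} + v_{9} — sig = ⟨2 | 1 1 1⟩
  P={1,7}:  v_{1} + v_{7} = v_{2} + v_{5} + v_{9} — sig = ⟨2 | 1 1 1⟩
  P={6,7}:  v_{6} + v_{7} = v_{2} + v_{3} + v_{4} — sig = ⟨2 | 1 1 1⟩
  P={1,4}:  v_{1} + v_{4} = v_{2} + 2·v_{5} — sig = ⟨2 | 1 2⟩
  P={2,3,5}:  v_{2} + v_{3} + v_{5} = 0 — sig = ⟨3 | 0⟩
  P={0,2,5}:  v_{0} + v_{2} + v_{5} = v_{8} — sig = ⟨3 | 1⟩
  P={0,1,2}:  v_{0} + v_{1} + v_{2} = 2·v_{8} — sig = ⟨3 | 2⟩
  P={2,3,4,9}:  v_{2} + v_{3} + v_{4} + v_{9} = v_{7} — sig = ⟨4 | 1⟩

Signatures (|P|; sorted positive RHS coefficients), sorted:
    |P|=2: 12 collections, coeffs (), (), (1), (1), (1,1), (1,1), (1,1), (1,1), (1,1,1), (1,1,1), (1,1,1), (1,2)
    |P|=3: 3 collections, coeffs (), (1), (2)
    |P|=4: 1 collection, coeffs (1)


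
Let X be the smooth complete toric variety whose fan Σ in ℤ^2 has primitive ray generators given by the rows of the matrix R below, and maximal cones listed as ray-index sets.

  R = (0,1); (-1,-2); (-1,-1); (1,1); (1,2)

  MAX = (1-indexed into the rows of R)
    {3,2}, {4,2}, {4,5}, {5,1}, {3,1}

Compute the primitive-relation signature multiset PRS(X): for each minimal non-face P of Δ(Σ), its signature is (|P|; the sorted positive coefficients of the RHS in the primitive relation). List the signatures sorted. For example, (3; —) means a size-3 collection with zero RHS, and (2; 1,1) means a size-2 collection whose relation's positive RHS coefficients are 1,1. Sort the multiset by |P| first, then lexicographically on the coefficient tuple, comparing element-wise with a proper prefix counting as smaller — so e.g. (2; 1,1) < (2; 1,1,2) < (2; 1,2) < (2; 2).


5 minimal non-faces of Δ(Σ) (on 5 rays):

  P = {2,5}:  v_{2} + v_{5} = 0 — sig = (2; —)
  P = {3,4}:  v_{3} + v_{4} = 0 — sig = (2; —)
  P = {1,2}:  v_{1} + v_{2} = v_{3} — sig = (2; 1)
  P = {1,4}:  v_{1} + v_{4} = v_{5} — sig = (2; 1)
  P = {3,5}:  v_{3} + v_{5} = v_{1} — sig = (2; 1)

so the primitive-relation signature multiset is
    (2; —)
    (2; —)
    (2; 1)
    (2; 1)
    (2; 1)


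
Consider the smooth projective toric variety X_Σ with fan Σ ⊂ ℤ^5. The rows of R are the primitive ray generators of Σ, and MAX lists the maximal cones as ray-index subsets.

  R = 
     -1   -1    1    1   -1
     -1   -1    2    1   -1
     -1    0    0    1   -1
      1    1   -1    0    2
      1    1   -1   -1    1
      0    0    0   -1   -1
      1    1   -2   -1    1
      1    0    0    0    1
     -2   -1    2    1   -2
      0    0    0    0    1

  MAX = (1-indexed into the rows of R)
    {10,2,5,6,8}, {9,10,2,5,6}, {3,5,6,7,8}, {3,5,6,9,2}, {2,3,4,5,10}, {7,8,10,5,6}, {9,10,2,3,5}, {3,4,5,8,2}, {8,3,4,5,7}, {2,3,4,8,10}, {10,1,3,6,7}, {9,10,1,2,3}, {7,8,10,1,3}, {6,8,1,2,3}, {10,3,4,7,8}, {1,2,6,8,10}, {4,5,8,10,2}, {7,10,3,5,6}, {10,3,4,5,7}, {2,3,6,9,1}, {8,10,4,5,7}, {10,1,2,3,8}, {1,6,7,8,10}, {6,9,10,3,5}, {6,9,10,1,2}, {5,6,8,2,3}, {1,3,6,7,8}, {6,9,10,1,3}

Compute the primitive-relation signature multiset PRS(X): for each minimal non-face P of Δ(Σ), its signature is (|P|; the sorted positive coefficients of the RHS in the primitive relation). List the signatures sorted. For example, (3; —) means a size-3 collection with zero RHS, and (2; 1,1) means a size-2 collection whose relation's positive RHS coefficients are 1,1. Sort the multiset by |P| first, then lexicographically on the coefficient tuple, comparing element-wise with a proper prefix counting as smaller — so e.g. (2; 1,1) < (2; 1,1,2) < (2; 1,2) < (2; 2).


The 10 primitive collections of Σ (r=10, n=5):

  P={1,5}:  v_{1} + v_{5} = 0  →  sig = (2; —)
  P={2,7}:  v_{2} + v_{7} = 0  →  sig = (2; —)
  P={4,6}:  v_{4} + v_{6} = v_{5}  →  sig = (2; 1)
  P={8,9}:  v_{8} + v_{9} = v_{2}  →  sig = (2; 1)
  P={1,4}:  v_{1} + v_{4} = v_{3} + v_{8} + v_{10}  →  sig = (2; 1,1,1)
  P={7,9}:  v_{7} + v_{9} = v_{3} + v_{6} + v_{10}  →  sig = (2; 1,1,1)
  P={4,9}:  v_{4} + v_{9} = v_{2} + v_{3} + v_{5} + v_{10}  →  sig = (2; 1,1,1,1)
  P={3,6,8,10}:  v_{3} + v_{6} + v_{8} + v_{10} = 0  →  sig = (4; —)
  P={2,3,6,10}:  v_{2} + v_{3} + v_{6} + v_{10} = v_{9}  →  sig = (4; 1)
  P={3,5,8,10}:  v_{3} + v_{5} + v_{8} + v_{10} = v_{4}  →  sig = (4; 1)

Hence PRS(X_Σ) =
{ (2; —) ×2,  (2; 1) ×2,  (2; 1,1,1) ×2,  (2; 1,1,1,1),  (4; —),  (4; 1) ×2 }
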